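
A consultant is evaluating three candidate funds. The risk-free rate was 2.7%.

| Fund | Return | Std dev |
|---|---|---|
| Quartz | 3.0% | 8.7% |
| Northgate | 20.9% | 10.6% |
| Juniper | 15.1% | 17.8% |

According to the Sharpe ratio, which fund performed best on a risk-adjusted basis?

Northgate

Quartz: Sharpe ratio = (3.0% − 2.7%) / 8.7% = 0.034
Northgate: Sharpe ratio = (20.9% − 2.7%) / 10.6% = 1.717
Juniper: Sharpe ratio = (15.1% − 2.7%) / 17.8% = 0.697
Highest: Northgate (1.717).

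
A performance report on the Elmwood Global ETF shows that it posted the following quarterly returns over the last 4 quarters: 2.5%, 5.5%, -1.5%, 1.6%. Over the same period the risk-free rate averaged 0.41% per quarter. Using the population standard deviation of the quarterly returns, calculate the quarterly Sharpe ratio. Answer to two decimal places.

μ = (2.5 + 5.5 − 1.5 + 1.6) / 4 = 2.0250%
Σ(r − μ)² = (2.5 − 2.0250)² + (5.5 − 2.0250)² + (-1.5 − 2.0250)² + … = 24.9075
population σ = √(24.9075 / 4) = √6.2269 = 2.4954%
Sharpe = (μ − rf) / σ = (2.0250 − 0.41) / 2.4954 = 1.6150 / 2.4954 = 0.6472

0.65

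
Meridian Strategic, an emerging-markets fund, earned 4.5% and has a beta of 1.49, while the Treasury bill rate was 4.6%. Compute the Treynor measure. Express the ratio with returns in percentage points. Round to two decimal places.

Treynor = (Rp − Rf) / β = (4.5% − 4.6%) / 1.49 = -0.10 / 1.49 = -0.0671

-0.07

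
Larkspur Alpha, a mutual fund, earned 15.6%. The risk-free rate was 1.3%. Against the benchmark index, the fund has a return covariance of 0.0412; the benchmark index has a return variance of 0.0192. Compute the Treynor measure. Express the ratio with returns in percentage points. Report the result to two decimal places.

6.66

β = Cov / Var = 0.0412 / 0.0192 = 2.1458
Treynor = (Rp − Rf) / β = (15.6% − 1.3%) / 2.1458 = 14.30 / 2.1458 = 6.6642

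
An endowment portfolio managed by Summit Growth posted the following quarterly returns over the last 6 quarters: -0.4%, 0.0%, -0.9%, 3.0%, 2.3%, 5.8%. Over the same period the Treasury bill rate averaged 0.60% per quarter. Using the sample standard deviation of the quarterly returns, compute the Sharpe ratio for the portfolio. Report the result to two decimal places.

0.40

r̄ = (-0.4 + 0 − 0.9 + 3 + 2.3 + 5.8) / 6 = 1.6333%
Σ(r − r̄)² = (-0.4 − 1.6333)² + (0 − 1.6333)² + (-0.9 − 1.6333)² + … = 32.8933
sample σ = √(32.8933 / 5) = √6.5787 = 2.5649%
Sharpe = (r̄ − rf) / σ = (1.6333 − 0.6) / 2.5649 = 1.0333 / 2.5649 = 0.4029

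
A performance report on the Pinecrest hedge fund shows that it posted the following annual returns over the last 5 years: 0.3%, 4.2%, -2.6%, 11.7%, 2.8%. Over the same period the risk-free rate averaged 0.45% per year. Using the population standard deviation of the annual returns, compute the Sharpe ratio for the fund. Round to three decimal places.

r̄ = (0.3 + 4.2 − 2.6 + 11.7 + 2.8) / 5 = 3.2800%
Σ(r − r̄)² = (0.3 − 3.2800)² + (4.2 − 3.2800)² + (-2.6 − 3.2800)² + … = 115.4280
σ = √[115.4280 / 5] = 4.8047%
Sharpe = (r̄ − rf) / σ = (3.2800 − 0.45) / 4.8047 = 2.8300 / 4.8047 = 0.5890

0.589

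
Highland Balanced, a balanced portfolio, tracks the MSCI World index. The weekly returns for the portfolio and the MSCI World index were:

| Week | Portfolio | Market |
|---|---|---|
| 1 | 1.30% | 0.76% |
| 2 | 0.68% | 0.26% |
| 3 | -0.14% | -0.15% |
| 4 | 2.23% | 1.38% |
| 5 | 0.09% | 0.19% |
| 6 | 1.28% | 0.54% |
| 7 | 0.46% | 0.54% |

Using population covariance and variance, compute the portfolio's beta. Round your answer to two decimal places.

r̄p = 0.8429%,  r̄m = 0.5029%
Cov = Σ(rp − r̄p)(rm − r̄m) / 7 = 0.3219
Var(rm) = Σ(rm − r̄m)² / 7 = 0.2030
β = Cov / Var = 0.3219 / 0.2030 = 1.5857

1.59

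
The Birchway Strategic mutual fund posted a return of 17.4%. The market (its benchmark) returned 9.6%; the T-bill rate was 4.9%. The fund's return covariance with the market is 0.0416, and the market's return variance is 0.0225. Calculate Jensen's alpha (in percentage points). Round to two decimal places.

3.81

β = Cov / Var = 0.0416 / 0.0225 = 1.8489
E[R] = Rf + β(Rm − Rf) = 4.9% + 1.8489 × (9.6% − 4.9%) = 13.5898%
α = Rp − E[R] = 17.4% − 13.5898% = 3.8102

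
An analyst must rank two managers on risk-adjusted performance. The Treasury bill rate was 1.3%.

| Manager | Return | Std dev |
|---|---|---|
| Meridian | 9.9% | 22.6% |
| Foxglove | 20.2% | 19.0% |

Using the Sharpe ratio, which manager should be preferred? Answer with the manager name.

Meridian: Sharpe ratio = (9.9% − 1.3%) / 22.6% = 0.381
Foxglove: Sharpe ratio = (20.2% − 1.3%) / 19.0% = 0.995
Highest: Foxglove (0.995).

Foxglove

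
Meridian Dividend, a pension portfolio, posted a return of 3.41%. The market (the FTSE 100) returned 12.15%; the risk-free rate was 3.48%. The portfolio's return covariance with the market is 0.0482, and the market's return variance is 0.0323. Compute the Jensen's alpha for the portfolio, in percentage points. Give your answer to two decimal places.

β = Cov / Var = 0.0482 / 0.0323 = 1.4923
E[R] = Rf + β(Rm − Rf) = 3.48% + 1.4923 × (12.15% − 3.48%) = 16.4182%
α = Rp − E[R] = 3.41% − 16.4182% = -13.0082

-13.01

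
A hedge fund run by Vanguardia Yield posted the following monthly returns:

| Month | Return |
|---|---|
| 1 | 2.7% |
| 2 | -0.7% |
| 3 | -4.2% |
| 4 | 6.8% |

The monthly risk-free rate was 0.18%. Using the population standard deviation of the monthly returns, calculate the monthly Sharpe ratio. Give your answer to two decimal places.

Mean return r̄ = 4.60 / 4 = 1.1500%
Population std dev = √[66.3700 / 4] = 4.0734%
Sharpe = (r̄ − rf) / σ = (1.1500 − 0.18) / 4.0734 = 0.9700 / 4.0734 = 0.2381

0.24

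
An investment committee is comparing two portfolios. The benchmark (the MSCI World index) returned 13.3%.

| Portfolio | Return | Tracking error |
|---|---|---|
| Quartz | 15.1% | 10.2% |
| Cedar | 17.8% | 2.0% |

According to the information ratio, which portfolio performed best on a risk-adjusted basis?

Cedar

Quartz: IR = (15.1% − 13.3%) / 10.2% = 0.176
Cedar: IR = (17.8% − 13.3%) / 2.0% = 2.250
Highest: Cedar (2.250).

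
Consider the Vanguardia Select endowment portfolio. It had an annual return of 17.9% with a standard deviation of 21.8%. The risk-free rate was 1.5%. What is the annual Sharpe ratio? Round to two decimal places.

0.75

Sharpe = (Rp − Rf) / σp = (17.9% − 1.5%) / 21.8% = 16.40% / 21.8% = 0.7523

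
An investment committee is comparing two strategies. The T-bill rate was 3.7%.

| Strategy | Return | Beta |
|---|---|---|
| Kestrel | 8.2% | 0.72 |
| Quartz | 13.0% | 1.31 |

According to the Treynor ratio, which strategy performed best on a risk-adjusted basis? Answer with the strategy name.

Quartz

Kestrel: Treynor = (8.2% − 3.7%) / 0.72 = 6.250
Quartz: Treynor = (13.0% − 3.7%) / 1.31 = 7.099
Highest: Quartz (7.099).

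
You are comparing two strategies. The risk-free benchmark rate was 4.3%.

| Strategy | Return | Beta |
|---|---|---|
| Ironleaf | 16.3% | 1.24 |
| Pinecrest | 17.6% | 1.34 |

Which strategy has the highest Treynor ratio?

Pinecrest

Ironleaf: Treynor = (16.3% − 4.3%) / 1.24 = 9.677
Pinecrest: Treynor = (17.6% − 4.3%) / 1.34 = 9.925
Highest: Pinecrest (9.925).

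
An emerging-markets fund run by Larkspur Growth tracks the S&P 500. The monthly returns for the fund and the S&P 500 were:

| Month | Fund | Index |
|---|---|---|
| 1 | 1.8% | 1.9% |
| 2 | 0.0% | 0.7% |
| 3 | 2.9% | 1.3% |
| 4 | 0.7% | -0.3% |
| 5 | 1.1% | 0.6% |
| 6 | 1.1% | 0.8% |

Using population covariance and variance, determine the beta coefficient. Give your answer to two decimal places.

0.81

r̄p = 1.2667%,  r̄m = 0.8333%
Cov = Σ(rp − r̄p)(rm − r̄m) / 6 = 0.3644
Var(rm) = Σ(rm − r̄m)² / 6 = 0.4522
β = Cov / Var = 0.3644 / 0.4522 = 0.8058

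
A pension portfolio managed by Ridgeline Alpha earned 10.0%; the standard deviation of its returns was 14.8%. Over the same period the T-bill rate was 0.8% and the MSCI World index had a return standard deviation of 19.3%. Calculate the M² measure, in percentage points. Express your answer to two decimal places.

12.80

Sharpe = (Rp − Rf) / σp = (10.0% − 0.8%) / 14.8% = 0.6216
M² = Rf + Sharpe × σm = 0.8% + 0.6216 × 19.3% = 12.7969%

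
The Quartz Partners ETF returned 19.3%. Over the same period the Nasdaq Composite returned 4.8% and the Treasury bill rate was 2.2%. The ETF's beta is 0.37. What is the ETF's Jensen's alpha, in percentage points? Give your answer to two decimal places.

16.14

CAPM expected return = Rf + β(Rm − Rf) = 2.2% + 0.37 × (4.8% − 2.2%) = 2.2 + 0.37 × 2.60 = 3.1620%
Jensen's α = Rp − E[R] = 19.3% − 3.1620% = 16.1380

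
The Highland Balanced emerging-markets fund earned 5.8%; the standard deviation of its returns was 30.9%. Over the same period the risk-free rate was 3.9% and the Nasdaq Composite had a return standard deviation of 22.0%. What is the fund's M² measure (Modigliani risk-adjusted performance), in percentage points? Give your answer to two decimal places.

Sharpe = (Rp − Rf) / σp = (5.8% − 3.9%) / 30.9% = 0.0615
M² = Rf + Sharpe × σm = 3.9% + 0.0615 × 22.0% = 5.2530%

5.25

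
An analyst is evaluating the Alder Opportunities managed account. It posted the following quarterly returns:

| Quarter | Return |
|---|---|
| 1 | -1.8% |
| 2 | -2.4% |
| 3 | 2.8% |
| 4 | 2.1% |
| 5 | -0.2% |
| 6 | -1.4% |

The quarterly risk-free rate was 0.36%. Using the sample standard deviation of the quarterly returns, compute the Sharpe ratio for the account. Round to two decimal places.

r̄ = (-1.8 − 2.4 + 2.8 + 2.1 − 0.2 − 1.4) / 6 = -0.1500%
Σ(r − r̄)² = (-1.8 − (-0.1500))² + (-2.4 − (-0.1500))² + … = 23.1150
σ = √[23.1150 / 5] = 2.1501%
Sharpe = (r̄ − rf) / σ = (-0.1500 − 0.36) / 2.1501 = -0.5100 / 2.1501 = -0.2372

-0.24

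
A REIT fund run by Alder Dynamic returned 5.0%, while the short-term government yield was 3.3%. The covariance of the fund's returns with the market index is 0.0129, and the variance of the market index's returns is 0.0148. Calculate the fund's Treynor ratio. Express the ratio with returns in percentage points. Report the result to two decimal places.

β = Cov / Var = 0.0129 / 0.0148 = 0.8716
Treynor = (Rp − Rf) / β = (5.0% − 3.3%) / 0.8716 = 1.70 / 0.8716 = 1.9504

1.95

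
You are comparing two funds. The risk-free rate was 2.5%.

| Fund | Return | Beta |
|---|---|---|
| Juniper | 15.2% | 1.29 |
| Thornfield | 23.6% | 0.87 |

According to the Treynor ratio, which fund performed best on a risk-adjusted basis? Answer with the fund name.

Thornfield

Juniper: Treynor = (15.2% − 2.5%) / 1.29 = 9.845
Thornfield: Treynor = (23.6% − 2.5%) / 0.87 = 24.253
Highest: Thornfield (24.253).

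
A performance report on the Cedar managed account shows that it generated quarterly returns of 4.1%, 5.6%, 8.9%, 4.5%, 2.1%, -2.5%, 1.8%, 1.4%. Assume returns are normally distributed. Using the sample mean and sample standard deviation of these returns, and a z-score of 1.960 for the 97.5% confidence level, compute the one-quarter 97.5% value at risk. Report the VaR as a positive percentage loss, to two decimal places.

3.37

r̄ = (4.1 + 5.6 + 8.9 + 4.5 + 2.1 − 2.5 + 1.8 + 1.4) / 8 = 3.2375%
Sample std dev = √[79.6388 / 7] = 3.3730%
VaR = −(r̄ − z·σ) = −(3.2375 − 1.960 × 3.3730) = −(-3.3736) = 3.3736%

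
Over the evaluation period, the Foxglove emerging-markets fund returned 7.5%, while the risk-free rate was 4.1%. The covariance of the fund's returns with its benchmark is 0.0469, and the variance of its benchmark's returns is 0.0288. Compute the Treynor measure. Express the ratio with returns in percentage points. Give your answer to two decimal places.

β = Cov / Var = 0.0469 / 0.0288 = 1.6285
Treynor = (Rp − Rf) / β = (7.5% − 4.1%) / 1.6285 = 3.40 / 1.6285 = 2.0878

2.09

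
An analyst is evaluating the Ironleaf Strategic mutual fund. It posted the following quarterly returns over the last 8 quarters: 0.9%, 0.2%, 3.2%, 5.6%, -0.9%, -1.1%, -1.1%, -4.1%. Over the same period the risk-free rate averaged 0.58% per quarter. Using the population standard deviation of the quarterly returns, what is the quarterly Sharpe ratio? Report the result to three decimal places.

r̄ = (0.9 + 0.2 + 3.2 + 5.6 − 0.9 − 1.1 − 1.1 − 4.1) / 8 = 2.70 / 8 = 0.3375%
Σ(r − r̄)² = (0.9 − 0.3375)² + (0.2 − 0.3375)² + … = 61.5788
σ = √[61.5788 / 8] = 2.7744%
Sharpe = (r̄ − rf) / σ = (0.3375 − 0.58) / 2.7744 = -0.2425 / 2.7744 = -0.0874

-0.087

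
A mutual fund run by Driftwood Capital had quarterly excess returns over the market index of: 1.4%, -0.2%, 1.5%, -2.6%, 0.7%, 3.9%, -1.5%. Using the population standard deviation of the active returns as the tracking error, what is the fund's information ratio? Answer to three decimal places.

0.231

Mean return r̄ = 3.20 / 7 = 0.4571%
Population std dev = √[27.4971 / 7] = 1.9820%
IR = r̄ / tracking error = 0.4571 / 1.9820 = 0.2306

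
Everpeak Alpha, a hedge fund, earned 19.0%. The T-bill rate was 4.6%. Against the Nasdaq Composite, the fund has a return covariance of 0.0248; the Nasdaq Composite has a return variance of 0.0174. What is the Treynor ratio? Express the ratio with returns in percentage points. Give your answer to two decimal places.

β = Cov / Var = 0.0248 / 0.0174 = 1.4253
Treynor = (Rp − Rf) / β = (19.0% − 4.6%) / 1.4253 = 14.40 / 1.4253 = 10.1031

10.10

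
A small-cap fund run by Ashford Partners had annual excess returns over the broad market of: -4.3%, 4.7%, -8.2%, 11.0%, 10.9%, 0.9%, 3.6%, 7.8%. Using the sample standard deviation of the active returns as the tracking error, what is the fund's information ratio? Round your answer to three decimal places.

μ = (-4.3 + 4.7 − 8.2 + 11 + 10.9 + 0.9 + 3.6 + 7.8) / 8 = 3.3000%
Sample std dev = √[335.1200 / 7] = 6.9191%
IR = μ / tracking error = 3.3000 / 6.9191 = 0.4769

0.477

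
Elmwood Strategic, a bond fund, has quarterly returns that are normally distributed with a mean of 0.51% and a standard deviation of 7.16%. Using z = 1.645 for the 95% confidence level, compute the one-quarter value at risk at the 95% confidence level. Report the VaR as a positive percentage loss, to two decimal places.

VaR (as % loss) = −(μ − z·σ) = −(0.51% − 1.645 × 7.16%) = −(-11.2682%) = 11.2682%

11.27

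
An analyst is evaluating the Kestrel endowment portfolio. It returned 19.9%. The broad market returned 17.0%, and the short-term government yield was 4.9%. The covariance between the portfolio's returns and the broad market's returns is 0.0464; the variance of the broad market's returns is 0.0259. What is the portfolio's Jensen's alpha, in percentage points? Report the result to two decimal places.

-6.68

β = Cov / Var = 0.0464 / 0.0259 = 1.7915
E[R] = Rf + β(Rm − Rf) = 4.9% + 1.7915 × (17.0% − 4.9%) = 26.5772%
α = Rp − E[R] = 19.9% − 26.5772% = -6.6772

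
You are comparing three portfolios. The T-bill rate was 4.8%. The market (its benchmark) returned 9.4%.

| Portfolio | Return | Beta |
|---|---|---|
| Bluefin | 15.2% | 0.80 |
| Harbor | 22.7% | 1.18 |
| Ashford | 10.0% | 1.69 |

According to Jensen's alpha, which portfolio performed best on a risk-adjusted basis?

Bluefin: α = 15.2% − [4.8% + 0.80 × (9.4% − 4.8%)] = 6.720
Harbor: α = 22.7% − [4.8% + 1.18 × (9.4% − 4.8%)] = 12.472
Ashford: α = 10.0% − [4.8% + 1.69 × (9.4% − 4.8%)] = -2.574
Highest: Harbor (12.472).

Harbor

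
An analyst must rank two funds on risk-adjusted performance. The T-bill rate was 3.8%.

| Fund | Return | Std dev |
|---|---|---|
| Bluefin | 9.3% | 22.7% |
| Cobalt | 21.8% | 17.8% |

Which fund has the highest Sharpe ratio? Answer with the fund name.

Bluefin: Sharpe ratio = (9.3% − 3.8%) / 22.7% = 0.242
Cobalt: Sharpe ratio = (21.8% − 3.8%) / 17.8% = 1.011
Highest: Cobalt (1.011).

Cobalt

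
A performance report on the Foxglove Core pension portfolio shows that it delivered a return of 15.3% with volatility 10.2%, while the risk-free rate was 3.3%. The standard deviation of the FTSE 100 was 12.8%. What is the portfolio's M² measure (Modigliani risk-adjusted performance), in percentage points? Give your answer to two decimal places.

18.36

Sharpe = (Rp − Rf) / σp = (15.3% − 3.3%) / 10.2% = 1.1765
M² = Rf + Sharpe × σm = 3.3% + 1.1765 × 12.8% = 18.3592%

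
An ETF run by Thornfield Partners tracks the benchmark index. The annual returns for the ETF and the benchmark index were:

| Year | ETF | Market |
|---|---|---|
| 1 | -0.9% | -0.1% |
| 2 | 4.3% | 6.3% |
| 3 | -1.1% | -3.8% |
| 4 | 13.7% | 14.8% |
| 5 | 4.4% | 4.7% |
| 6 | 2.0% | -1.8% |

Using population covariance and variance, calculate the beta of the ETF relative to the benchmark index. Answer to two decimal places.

r̄p = 3.7333%,  r̄m = 3.3500%
Cov = Σ(rp − r̄p)(rm − r̄m) / 6 = 29.3600
Var(rm) = Σ(rm − r̄m)² / 6 = 38.5292
β = Cov / Var = 29.3600 / 38.5292 = 0.7620

0.76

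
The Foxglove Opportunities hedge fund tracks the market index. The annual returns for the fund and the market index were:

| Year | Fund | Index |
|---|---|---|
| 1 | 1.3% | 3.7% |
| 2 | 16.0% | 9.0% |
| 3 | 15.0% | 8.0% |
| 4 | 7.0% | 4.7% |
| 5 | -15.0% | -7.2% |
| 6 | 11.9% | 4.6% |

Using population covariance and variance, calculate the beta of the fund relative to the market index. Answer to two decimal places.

r̄p = 6.0333%,  r̄m = 3.8000%
Cov = Σ(rp − r̄p)(rm − r̄m) / 6 = 54.4817
Var(rm) = Σ(rm − r̄m)² / 6 = 27.8567
β = Cov / Var = 54.4817 / 27.8567 = 1.9558

1.96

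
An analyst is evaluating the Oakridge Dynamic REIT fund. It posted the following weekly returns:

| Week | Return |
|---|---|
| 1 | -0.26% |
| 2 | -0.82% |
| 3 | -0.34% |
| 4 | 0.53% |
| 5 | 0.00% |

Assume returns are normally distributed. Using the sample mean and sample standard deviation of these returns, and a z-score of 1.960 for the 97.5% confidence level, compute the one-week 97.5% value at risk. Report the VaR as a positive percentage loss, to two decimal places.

1.15

r̄ = (-0.26 − 0.82 − 0.34 + 0.53 + 0) / 5 = -0.1780%
Sample std dev = √[0.9781 / 4] = 0.4945%
VaR = −(r̄ − z·σ) = −(-0.1780 − 1.960 × 0.4945) = −(-1.1472) = 1.1472%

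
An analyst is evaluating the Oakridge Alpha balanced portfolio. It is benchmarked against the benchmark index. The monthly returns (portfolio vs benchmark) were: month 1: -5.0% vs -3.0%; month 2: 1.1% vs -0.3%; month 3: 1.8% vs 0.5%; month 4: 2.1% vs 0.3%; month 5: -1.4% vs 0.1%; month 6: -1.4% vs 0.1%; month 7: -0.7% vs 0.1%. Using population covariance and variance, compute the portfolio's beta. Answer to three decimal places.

r̄p = -0.5000%,  r̄m = -0.3143%
Cov = Σ(rp − r̄p)(rm − r̄m) / 7 = 2.1071
Var(rm) = Σ(rm − r̄m)² / 7 = 1.2527
β = Cov / Var = 2.1071 / 1.2527 = 1.6820

1.682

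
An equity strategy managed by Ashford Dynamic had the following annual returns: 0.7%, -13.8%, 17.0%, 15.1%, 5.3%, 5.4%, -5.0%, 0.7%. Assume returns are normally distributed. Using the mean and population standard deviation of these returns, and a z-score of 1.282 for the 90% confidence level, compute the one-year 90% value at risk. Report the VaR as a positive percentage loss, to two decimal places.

r̄ = (0.7 − 13.8 + 17 + 15.1 + 5.3 + 5.4 − 5 + 0.7) / 8 = 25.40 / 8 = 3.1750%
Population std dev = √[710.0350 / 8] = 9.4210%
VaR = −(r̄ − z·σ) = −(3.1750 − 1.282 × 9.4210) = −(-8.9027) = 8.9027%

8.90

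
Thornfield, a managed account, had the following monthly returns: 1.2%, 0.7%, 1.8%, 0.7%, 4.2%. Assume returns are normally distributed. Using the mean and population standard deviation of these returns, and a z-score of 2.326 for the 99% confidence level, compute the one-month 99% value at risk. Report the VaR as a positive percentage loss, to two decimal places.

μ = (1.2 + 0.7 + 1.8 + 0.7 + 4.2) / 5 = 1.7200%
Population σ = √[Σ(r − μ)² / 5] = √[8.5080 / 5] = √1.7016 = 1.3045%
VaR = −(μ − z·σ) = −(1.7200 − 2.326 × 1.3045) = −(-1.3143) = 1.3143%

1.31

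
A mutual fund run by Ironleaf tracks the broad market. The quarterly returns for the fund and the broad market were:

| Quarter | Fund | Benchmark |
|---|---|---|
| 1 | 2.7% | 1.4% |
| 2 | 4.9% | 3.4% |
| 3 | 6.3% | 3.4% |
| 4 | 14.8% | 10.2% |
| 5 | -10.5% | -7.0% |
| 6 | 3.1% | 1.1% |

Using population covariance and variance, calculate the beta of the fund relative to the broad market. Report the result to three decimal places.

1.470

r̄p = 3.5500%,  r̄m = 2.0833%
Cov = Σ(rp − r̄p)(rm − r̄m) / 6 = 37.5592
Var(rm) = Σ(rm − r̄m)² / 6 = 25.5481
β = Cov / Var = 37.5592 / 25.5481 = 1.4701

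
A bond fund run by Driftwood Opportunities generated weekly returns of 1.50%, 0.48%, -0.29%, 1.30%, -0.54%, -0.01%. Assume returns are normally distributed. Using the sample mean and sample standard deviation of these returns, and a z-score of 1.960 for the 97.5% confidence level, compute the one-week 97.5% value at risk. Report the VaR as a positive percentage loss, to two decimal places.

μ = (1.5 + 0.48 − 0.29 + 1.3 − 0.54 − 0.01) / 6 = 0.4067%
Σ(r − μ)² = (1.5 − 0.4067)² + (0.48 − 0.4067)² + … = 3.5539
sample σ = √(3.5539 / 5) = √0.7108 = 0.8431%
VaR = −(μ − z·σ) = −(0.4067 − 1.960 × 0.8431) = −(-1.2458) = 1.2458%

1.25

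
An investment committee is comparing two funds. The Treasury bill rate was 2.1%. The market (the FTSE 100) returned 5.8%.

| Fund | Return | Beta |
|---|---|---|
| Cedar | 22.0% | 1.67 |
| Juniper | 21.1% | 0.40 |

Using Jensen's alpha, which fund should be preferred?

Juniper

Cedar: α = 22.0% − [2.1% + 1.67 × (5.8% − 2.1%)] = 13.721
Juniper: α = 21.1% − [2.1% + 0.40 × (5.8% − 2.1%)] = 17.520
Highest: Juniper (17.520).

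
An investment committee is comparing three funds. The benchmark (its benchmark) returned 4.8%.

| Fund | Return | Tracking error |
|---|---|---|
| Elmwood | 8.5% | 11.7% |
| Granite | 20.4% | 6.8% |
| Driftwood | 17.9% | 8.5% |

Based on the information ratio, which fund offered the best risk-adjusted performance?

Granite

Elmwood: IR = (8.5% − 4.8%) / 11.7% = 0.316
Granite: IR = (20.4% − 4.8%) / 6.8% = 2.294
Driftwood: IR = (17.9% − 4.8%) / 8.5% = 1.541
Highest: Granite (2.294).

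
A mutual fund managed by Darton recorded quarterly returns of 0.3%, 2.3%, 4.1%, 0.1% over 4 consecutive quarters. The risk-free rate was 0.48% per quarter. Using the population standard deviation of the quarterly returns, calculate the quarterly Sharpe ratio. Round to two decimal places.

r̄ = (0.3 + 2.3 + 4.1 + 0.1) / 4 = 1.7000%
Σ(r − r̄)² = (0.3 − 1.7000)² + (2.3 − 1.7000)² + … = 10.6400
σ = √[10.6400 / 4] = 1.6310%
Sharpe = (r̄ − rf) / σ = (1.7000 − 0.48) / 1.6310 = 1.2200 / 1.6310 = 0.7480

0.75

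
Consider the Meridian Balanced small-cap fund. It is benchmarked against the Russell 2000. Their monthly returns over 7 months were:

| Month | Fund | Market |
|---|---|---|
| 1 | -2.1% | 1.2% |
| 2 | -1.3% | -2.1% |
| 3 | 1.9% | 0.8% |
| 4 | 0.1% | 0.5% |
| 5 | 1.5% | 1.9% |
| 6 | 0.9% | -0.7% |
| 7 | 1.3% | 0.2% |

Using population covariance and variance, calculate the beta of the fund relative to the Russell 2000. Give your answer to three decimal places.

r̄p = 0.3286%,  r̄m = 0.2571%
Cov = Σ(rp − r̄p)(rm − r̄m) / 7 = 0.5241
Var(rm) = Σ(rm − r̄m)² / 7 = 1.4882
β = Cov / Var = 0.5241 / 1.4882 = 0.3522

0.352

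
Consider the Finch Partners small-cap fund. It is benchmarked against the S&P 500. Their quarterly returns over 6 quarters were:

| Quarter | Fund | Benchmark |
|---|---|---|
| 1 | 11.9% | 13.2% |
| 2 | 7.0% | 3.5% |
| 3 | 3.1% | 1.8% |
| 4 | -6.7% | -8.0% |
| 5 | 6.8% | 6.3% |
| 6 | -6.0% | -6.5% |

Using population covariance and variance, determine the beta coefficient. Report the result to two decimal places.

0.93

r̄p = 2.6833%,  r̄m = 1.7167%
Cov = Σ(rp − r̄p)(rm − r̄m) / 6 = 49.1603
Var(rm) = Σ(rm − r̄m)² / 6 = 52.9981
β = Cov / Var = 49.1603 / 52.9981 = 0.9276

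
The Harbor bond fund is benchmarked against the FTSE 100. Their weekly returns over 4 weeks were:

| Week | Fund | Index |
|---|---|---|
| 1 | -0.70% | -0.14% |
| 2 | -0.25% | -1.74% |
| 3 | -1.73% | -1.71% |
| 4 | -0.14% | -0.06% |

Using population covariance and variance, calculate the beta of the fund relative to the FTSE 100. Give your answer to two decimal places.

0.35

r̄p = -0.7050%,  r̄m = -0.9125%
Cov = Σ(rp − r̄p)(rm − r̄m) / 4 = 0.2316
Var(rm) = Σ(rm − r̄m)² / 4 = 0.6611
β = Cov / Var = 0.2316 / 0.6611 = 0.3503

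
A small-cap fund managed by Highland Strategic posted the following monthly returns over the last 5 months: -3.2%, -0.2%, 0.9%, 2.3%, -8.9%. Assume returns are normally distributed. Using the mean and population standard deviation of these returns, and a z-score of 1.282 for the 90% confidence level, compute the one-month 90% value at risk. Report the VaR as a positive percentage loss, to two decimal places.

6.92

Mean return μ = -9.10 / 5 = -1.8200%
Σ(r − μ)² = (-3.2 − (-1.8200))² + (-0.2 − (-1.8200))² + (0.9 − (-1.8200))² + … = 79.0280
σ = √[79.0280 / 5] = 3.9756%
VaR = −(μ − z·σ) = −(-1.8200 − 1.282 × 3.9756) = −(-6.9167) = 6.9167%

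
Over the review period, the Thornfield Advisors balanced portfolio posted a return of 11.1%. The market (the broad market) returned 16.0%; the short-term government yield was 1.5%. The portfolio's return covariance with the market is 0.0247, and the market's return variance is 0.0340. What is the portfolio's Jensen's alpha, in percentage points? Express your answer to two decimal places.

β = Cov / Var = 0.0247 / 0.0340 = 0.7265
E[R] = Rf + β(Rm − Rf) = 1.5% + 0.7265 × (16.0% − 1.5%) = 12.0343%
α = Rp − E[R] = 11.1% − 12.0343% = -0.9343

-0.93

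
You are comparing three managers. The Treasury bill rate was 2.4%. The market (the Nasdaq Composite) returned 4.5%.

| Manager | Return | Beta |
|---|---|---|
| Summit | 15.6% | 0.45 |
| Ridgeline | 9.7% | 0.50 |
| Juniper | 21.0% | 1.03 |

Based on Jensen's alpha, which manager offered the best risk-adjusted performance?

Summit: α = 15.6% − [2.4% + 0.45 × (4.5% − 2.4%)] = 12.255
Ridgeline: α = 9.7% − [2.4% + 0.50 × (4.5% − 2.4%)] = 6.250
Juniper: α = 21.0% − [2.4% + 1.03 × (4.5% − 2.4%)] = 16.437
Highest: Juniper (16.437).

Juniper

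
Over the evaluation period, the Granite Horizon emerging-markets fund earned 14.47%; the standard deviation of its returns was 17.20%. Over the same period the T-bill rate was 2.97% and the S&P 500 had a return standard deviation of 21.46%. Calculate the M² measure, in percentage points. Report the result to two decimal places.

17.32

Sharpe = (Rp − Rf) / σp = (14.47% − 2.97%) / 17.20% = 0.6686
M² = Rf + Sharpe × σm = 2.97% + 0.6686 × 21.46% = 17.3182%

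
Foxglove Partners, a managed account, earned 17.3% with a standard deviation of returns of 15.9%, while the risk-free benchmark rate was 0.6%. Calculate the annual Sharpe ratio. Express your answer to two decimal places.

1.05

Sharpe = (Rp − Rf) / σp = (17.3% − 0.6%) / 15.9% = 16.70% / 15.9% = 1.0503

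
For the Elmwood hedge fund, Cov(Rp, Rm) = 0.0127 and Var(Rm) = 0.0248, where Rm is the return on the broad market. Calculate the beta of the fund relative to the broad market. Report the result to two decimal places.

β = Cov(Rp, Rm) / Var(Rm) = 0.0127 / 0.0248 = 0.5121

0.51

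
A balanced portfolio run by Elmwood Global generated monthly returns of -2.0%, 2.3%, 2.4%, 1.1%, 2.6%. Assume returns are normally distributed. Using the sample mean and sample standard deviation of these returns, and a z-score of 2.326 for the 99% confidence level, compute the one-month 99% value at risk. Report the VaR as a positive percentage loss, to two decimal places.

3.20

r̄ = (-2 + 2.3 + 2.4 + 1.1 + 2.6) / 5 = 1.2800%
Σ(r − r̄)² = 14.8280; sample σ = √(14.8280/4) = 1.9254%
VaR = −(r̄ − z·σ) = −(1.2800 − 2.326 × 1.9254) = −(-3.1985) = 3.1985%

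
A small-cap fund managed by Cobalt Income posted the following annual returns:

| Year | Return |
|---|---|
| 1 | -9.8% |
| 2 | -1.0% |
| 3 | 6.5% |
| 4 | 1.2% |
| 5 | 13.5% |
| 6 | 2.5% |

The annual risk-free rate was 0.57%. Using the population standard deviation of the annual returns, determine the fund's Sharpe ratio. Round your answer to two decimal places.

r̄ = (-9.8 − 1 + 6.5 + 1.2 + 13.5 + 2.5) / 6 = 2.1500%
Population σ = √[Σ(r − r̄)² / 6] = √[301.4950 / 6] = √50.2492 = 7.0887%
Sharpe = (r̄ − rf) / σ = (2.1500 − 0.57) / 7.0887 = 1.5800 / 7.0887 = 0.2229

0.22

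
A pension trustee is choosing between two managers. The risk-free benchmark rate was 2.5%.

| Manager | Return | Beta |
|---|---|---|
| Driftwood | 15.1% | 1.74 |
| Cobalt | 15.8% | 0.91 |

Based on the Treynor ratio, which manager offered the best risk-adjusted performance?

Cobalt

Driftwood: Treynor = (15.1% − 2.5%) / 1.74 = 7.241
Cobalt: Treynor = (15.8% − 2.5%) / 0.91 = 14.615
Highest: Cobalt (14.615).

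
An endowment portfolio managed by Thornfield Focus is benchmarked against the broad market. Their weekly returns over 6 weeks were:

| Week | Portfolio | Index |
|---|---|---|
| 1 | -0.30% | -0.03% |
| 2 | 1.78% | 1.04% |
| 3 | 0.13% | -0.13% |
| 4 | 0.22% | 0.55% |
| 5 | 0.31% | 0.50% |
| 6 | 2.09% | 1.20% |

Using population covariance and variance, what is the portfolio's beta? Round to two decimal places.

r̄p = 0.7050%,  r̄m = 0.5217%
Cov = Σ(rp − r̄p)(rm − r̄m) / 6 = 0.4034
Var(rm) = Σ(rm − r̄m)² / 6 = 0.2432
β = Cov / Var = 0.4034 / 0.2432 = 1.6587

1.66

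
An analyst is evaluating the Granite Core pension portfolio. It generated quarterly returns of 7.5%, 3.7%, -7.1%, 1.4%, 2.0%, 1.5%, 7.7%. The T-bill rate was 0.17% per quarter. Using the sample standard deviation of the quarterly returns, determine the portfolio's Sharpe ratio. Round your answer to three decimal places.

r̄ = (7.5 + 3.7 − 7.1 + 1.4 + 2 + 1.5 + 7.7) / 7 = 2.3857%
Σ(r − r̄)² = (7.5 − 2.3857)² + (3.7 − 2.3857)² + … = 148.0086
sample σ = √(148.0086 / 6) = √24.6681 = 4.9667%
Sharpe = (r̄ − rf) / σ = (2.3857 − 0.17) / 4.9667 = 2.2157 / 4.9667 = 0.4461

0.446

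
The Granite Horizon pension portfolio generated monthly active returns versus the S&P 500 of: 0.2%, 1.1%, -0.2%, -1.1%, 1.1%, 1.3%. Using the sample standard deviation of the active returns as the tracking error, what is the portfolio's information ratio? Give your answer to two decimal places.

μ = (0.2 + 1.1 − 0.2 − 1.1 + 1.1 + 1.3) / 6 = 0.4000%
Σ(r − μ)² = (0.2 − 0.4000)² + (1.1 − 0.4000)² + … = 4.4400
sample σ = √(4.4400 / 5) = √0.8880 = 0.9423%
IR = μ / tracking error = 0.4000 / 0.9423 = 0.4245

0.42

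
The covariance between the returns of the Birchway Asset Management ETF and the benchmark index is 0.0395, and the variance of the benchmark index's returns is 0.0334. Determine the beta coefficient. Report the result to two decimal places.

1.18

β = Cov(Rp, Rm) / Var(Rm) = 0.0395 / 0.0334 = 1.1826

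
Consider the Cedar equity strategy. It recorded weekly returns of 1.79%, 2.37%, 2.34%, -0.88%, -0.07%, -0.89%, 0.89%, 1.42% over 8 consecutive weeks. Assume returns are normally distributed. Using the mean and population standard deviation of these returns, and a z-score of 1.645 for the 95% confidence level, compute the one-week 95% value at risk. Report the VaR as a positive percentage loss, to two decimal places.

1.19

r̄ = (1.79 + 2.37 + 2.34 − 0.88 − 0.07 − 0.89 + 0.89 + 1.42) / 8 = 0.8713%
Σ(r − r̄)² = 12.6039; population σ = √(12.6039/8) = 1.2552%
VaR = −(r̄ − z·σ) = −(0.8713 − 1.645 × 1.2552) = −(-1.1935) = 1.1935%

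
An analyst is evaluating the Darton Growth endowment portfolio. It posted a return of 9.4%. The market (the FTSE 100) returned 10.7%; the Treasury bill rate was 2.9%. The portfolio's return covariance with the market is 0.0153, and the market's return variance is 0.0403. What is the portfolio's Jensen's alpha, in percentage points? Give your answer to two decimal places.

β = Cov / Var = 0.0153 / 0.0403 = 0.3797
E[R] = Rf + β(Rm − Rf) = 2.9% + 0.3797 × (10.7% − 2.9%) = 5.8617%
α = Rp − E[R] = 9.4% − 5.8617% = 3.5383

3.54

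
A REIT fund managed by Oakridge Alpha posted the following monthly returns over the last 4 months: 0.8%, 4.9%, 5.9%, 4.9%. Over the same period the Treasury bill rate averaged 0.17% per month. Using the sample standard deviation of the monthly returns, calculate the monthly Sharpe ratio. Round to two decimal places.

1.75

r̄ = (0.8 + 4.9 + 5.9 + 4.9) / 4 = 4.1250%
Σ(r − r̄)² = 15.4075; sample σ = √(15.4075/3) = 2.2662%
Sharpe = (r̄ − rf) / σ = (4.1250 − 0.17) / 2.2662 = 3.9550 / 2.2662 = 1.7452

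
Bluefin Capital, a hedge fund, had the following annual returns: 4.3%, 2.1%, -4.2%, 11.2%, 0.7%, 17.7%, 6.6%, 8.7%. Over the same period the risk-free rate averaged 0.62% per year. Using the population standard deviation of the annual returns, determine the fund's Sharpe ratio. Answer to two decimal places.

0.83

Mean return r̄ = 47.10 / 8 = 5.8875%
Population σ = √[Σ(r − r̄)² / 8] = √[321.7088 / 8] = √40.2136 = 6.3414%
Sharpe = (r̄ − rf) / σ = (5.8875 − 0.62) / 6.3414 = 5.2675 / 6.3414 = 0.8307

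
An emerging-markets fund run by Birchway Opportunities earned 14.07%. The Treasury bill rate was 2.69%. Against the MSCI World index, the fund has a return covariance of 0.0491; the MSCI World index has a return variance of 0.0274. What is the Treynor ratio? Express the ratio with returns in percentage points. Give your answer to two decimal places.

β = Cov / Var = 0.0491 / 0.0274 = 1.7920
Treynor = (Rp − Rf) / β = (14.07% − 2.69%) / 1.7920 = 11.38 / 1.7920 = 6.3504

6.35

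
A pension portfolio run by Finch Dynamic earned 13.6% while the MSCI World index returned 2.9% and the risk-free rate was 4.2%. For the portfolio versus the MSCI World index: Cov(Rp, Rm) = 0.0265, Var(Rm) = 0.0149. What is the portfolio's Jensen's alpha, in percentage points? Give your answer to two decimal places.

11.71

β = Cov / Var = 0.0265 / 0.0149 = 1.7785
E[R] = Rf + β(Rm − Rf) = 4.2% + 1.7785 × (2.9% − 4.2%) = 1.8880%
α = Rp − E[R] = 13.6% − 1.8880% = 11.7120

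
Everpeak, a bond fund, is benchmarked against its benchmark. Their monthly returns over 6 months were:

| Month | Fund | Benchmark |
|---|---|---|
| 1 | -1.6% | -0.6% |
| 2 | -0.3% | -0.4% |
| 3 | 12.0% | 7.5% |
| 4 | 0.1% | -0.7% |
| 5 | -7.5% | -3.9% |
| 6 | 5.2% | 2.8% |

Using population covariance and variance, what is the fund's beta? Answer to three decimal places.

1.679

r̄p = 1.3167%,  r̄m = 0.7833%
Cov = Σ(rp − r̄p)(rm − r̄m) / 6 = 21.4386
Var(rm) = Σ(rm − r̄m)² / 6 = 12.7714
β = Cov / Var = 21.4386 / 12.7714 = 1.6786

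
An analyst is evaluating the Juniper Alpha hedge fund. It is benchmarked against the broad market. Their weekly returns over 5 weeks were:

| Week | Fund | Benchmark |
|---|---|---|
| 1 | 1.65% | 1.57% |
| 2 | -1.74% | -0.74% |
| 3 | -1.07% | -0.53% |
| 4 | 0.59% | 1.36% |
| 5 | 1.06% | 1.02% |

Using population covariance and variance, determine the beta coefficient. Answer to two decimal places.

r̄p = 0.0980%,  r̄m = 0.5360%
Cov = Σ(rp − r̄p)(rm − r̄m) / 5 = 1.2132
Var(rm) = Σ(rm − r̄m)² / 5 = 0.9494
β = Cov / Var = 1.2132 / 0.9494 = 1.2779

1.28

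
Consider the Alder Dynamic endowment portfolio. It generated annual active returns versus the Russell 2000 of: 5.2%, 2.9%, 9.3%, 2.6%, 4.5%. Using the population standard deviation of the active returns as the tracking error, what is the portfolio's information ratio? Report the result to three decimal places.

2.038

μ = (5.2 + 2.9 + 9.3 + 2.6 + 4.5) / 5 = 24.50 / 5 = 4.9000%
Σ(r − μ)² = (5.2 − 4.9000)² + (2.9 − 4.9000)² + … = 28.9000
population σ = √(28.9000 / 5) = √5.7800 = 2.4042%
IR = μ / tracking error = 4.9000 / 2.4042 = 2.0381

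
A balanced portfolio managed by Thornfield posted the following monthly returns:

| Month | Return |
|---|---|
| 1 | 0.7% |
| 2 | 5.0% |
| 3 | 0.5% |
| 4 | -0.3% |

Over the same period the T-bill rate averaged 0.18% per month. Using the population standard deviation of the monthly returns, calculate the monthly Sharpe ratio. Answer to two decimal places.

0.63

r̄ = (0.7 + 5 + 0.5 − 0.3) / 4 = 5.90 / 4 = 1.4750%
Population σ = √[Σ(r − r̄)² / 4] = √[17.1275 / 4] = √4.2819 = 2.0693%
Sharpe = (r̄ − rf) / σ = (1.4750 − 0.18) / 2.0693 = 1.2950 / 2.0693 = 0.6258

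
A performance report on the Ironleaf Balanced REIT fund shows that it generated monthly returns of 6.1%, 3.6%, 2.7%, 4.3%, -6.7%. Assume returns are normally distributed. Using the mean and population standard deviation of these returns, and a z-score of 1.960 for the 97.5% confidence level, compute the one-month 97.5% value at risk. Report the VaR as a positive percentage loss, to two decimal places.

6.80

Mean return μ = 10.00 / 5 = 2.0000%
Σ(r − μ)² = (6.1 − 2.0000)² + (3.6 − 2.0000)² + … = 100.8400
population σ = √(100.8400 / 5) = √20.1680 = 4.4909%
VaR = −(μ − z·σ) = −(2.0000 − 1.960 × 4.4909) = −(-6.8022) = 6.8022%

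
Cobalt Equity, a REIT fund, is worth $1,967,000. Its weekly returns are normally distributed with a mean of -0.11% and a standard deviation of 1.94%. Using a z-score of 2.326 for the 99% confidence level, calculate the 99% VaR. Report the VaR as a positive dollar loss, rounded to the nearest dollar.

$90,923

Return at the 99% tail: μ − z·σ = -0.11% − 2.326 × 1.94% = -0.11 − 4.51244 = -4.62244%
VaR = −(-4.62244%) × $1,967,000 = 4.62244% × $1,967,000 = $90,923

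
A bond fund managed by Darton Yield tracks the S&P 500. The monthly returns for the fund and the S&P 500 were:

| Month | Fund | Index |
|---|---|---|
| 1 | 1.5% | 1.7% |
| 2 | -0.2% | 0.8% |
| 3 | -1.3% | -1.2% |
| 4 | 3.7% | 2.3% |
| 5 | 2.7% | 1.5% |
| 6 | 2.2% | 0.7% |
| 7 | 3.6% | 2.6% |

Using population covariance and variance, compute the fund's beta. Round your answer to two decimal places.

r̄p = 1.7429%,  r̄m = 1.2000%
Cov = Σ(rp − r̄p)(rm − r̄m) / 7 = 1.8243
Var(rm) = Σ(rm − r̄m)² / 7 = 1.3829
β = Cov / Var = 1.8243 / 1.3829 = 1.3192

1.32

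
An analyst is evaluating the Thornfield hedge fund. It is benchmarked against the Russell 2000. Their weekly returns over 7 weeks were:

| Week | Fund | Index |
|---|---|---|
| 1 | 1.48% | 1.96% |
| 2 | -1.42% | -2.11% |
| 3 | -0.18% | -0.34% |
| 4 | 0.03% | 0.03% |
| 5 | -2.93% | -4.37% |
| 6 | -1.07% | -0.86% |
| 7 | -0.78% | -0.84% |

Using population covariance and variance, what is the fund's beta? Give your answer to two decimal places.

r̄p = -0.6957%,  r̄m = -0.9329%
Cov = Σ(rp − r̄p)(rm − r̄m) / 7 = 2.2565
Var(rm) = Σ(rm − r̄m)² / 7 = 3.2658
β = Cov / Var = 2.2565 / 3.2658 = 0.6909

0.69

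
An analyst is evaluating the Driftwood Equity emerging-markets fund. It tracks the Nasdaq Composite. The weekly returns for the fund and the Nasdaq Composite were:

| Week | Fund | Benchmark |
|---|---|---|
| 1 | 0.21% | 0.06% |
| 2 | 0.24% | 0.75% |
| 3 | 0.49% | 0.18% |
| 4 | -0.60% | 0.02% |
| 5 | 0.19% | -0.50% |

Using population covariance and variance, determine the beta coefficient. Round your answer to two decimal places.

0.15

r̄p = 0.1060%,  r̄m = 0.1020%
Cov = Σ(rp − r̄p)(rm − r̄m) / 5 = 0.0239
Var(rm) = Σ(rm − r̄m)² / 5 = 0.1594
β = Cov / Var = 0.0239 / 0.1594 = 0.1499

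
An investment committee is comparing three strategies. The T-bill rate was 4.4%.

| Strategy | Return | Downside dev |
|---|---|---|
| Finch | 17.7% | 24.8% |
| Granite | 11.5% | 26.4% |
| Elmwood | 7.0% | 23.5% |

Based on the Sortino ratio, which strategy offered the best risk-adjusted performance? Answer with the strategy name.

Finch: Sortino ratio = (17.7% − 4.4%) / 24.8% = 0.536
Granite: Sortino ratio = (11.5% − 4.4%) / 26.4% = 0.269
Elmwood: Sortino ratio = (7.0% − 4.4%) / 23.5% = 0.111
Highest: Finch (0.536).

Finch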